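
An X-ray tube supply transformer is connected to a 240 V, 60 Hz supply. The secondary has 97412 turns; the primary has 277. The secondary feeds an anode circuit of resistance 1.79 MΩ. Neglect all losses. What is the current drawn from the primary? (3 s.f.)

I_p ≈ 16.6 A

V_s = V_p × N_s/N_p = 240 × 97412/277 = 84400 V.
I_s = V_s/R = 84400/(1.79×10^6) = 0.047151 A.
For an ideal transformer I_p N_p = I_s N_s, so I_p = 0.047151 × 97412/277 = 16.6 A.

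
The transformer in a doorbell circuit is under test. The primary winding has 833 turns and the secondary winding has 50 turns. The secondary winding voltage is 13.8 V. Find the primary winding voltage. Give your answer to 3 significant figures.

V_p ≈ 230 V

V_p/V_s = N_p/N_s, so V_p = 13.8 × 833/50 = 230 V.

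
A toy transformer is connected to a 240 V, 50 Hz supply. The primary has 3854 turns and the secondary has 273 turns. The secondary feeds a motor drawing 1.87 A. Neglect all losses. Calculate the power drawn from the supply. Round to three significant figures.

P ≈ 31.8 W

I_p = I_s × N_s/N_p = 1.87 × 273/3854 = 0.13246 A.
P = V_p I_p = 240 × 0.13246 = 31.8 W.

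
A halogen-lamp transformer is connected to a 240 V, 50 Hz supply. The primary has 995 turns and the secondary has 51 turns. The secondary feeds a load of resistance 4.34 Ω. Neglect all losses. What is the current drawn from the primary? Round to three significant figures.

V_s = V_p × N_s/N_p = 240 × 51/995 = 12.302 V.
I_s = V_s/R = 12.302/4.34 = 2.8344 A.
For an ideal transformer I_p N_p = I_s N_s, so I_p = 2.8344 × 51/995 = 0.145 A.

I_p ≈ 0.145 A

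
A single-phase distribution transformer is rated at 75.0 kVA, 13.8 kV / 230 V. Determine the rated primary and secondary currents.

I_p = S/V_p = 75000/13800 = 5.43 A.
I_s = S/V_s = 75000/230 = 326 A.

I_p ≈ 5.43 A, I_s ≈ 326 A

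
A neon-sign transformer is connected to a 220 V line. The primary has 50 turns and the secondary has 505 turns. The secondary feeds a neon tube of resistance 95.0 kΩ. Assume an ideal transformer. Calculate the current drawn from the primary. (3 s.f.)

V_s = V_p × N_s/N_p = 220 × 505/50 = 2222.0 V.
I_s = V_s/R = 2222.0/95000 = 0.023389 A.
For an ideal transformer I_p N_p = I_s N_s, so I_p = 0.023389 × 505/50 = 0.236 A.

I_p ≈ 0.236 A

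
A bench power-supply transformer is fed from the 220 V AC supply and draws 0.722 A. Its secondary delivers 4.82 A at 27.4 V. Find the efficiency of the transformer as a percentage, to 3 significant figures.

P_in = 220 × 0.722 = 158.840 W.
P_out = 27.4 × 4.82 = 132.068 W.
η = P_out/P_in = 132.068/158.840 = 0.831.

η ≈ 83.1%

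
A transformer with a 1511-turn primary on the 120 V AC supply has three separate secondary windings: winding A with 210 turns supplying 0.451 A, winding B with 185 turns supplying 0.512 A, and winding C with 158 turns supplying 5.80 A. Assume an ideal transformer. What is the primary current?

I_p ≈ 0.732 A

V_A = 120 × 210/1511 = 16.678 V; V_B = 120 × 185/1511 = 14.692 V; V_C = 120 × 158/1511 = 12.548 V.
P_out = V_A I_A + V_B I_B + V_C I_C = 16.678×0.451 + 14.692×0.512 + 12.548×5.80 = 7.5216 + 7.5224 + 72.778 = 87.822 W.
Ideal ⇒ P_in = P_out, so I_p = P_out/V_p = 87.822/120 = 0.732 A.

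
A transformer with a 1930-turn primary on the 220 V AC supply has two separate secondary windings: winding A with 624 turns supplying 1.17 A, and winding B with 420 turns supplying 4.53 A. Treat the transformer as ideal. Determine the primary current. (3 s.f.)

V_A = 220 × 624/1930 = 71.130 V; V_B = 220 × 420/1930 = 47.876 V.
P_out = V_A I_A + V_B I_B = 71.130×1.17 + 47.876×4.53 = 83.222 + 216.88 = 300.10 W.
Ideal ⇒ P_in = P_out, so I_p = P_out/V_p = 300.10/220 = 1.36 A.

I_p ≈ 1.36 A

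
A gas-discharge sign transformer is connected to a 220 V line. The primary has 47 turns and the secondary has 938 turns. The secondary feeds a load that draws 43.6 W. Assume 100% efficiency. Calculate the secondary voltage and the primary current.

V_s ≈ 4390 V, I_p ≈ 0.198 A

V_s = V_p × N_s/N_p = 220 × 938/47 = 4390.6 V.
I_s = P/V_s = 43.6/4390.6 = 0.0099302 A.
I_p = I_s × N_s/N_p = 0.0099302 × 938/47 = 0.198 A.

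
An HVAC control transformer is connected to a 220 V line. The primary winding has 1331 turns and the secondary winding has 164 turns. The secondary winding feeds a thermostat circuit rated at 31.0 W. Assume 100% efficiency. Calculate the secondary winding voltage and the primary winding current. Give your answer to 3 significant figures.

V_s = V_p × N_s/N_p = 220 × 164/1331 = 27.107 V.
I_s = P/V_s = 31.0/27.107 = 1.1436 A.
I_p = I_s × N_s/N_p = 1.1436 × 164/1331 = 0.141 A.

V_s ≈ 27.1 V, I_p ≈ 0.141 A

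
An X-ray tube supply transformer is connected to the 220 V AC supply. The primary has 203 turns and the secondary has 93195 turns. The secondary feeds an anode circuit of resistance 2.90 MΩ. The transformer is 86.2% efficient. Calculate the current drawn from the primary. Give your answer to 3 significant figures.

V_s = 220 × 93195/203 = 101000 V.
I_s = V_s/R = 101000/(2.90×10^6) = 0.034827 A.
P_out = V_s I_s = 101000 × 0.034827 = 3517.6 W.
P_in = P_out/η = 3517.6/0.862 = 4080.7 W.
I_p = P_in/V_p = 4080.7/220 = 18.5 A.

I_p ≈ 18.5 A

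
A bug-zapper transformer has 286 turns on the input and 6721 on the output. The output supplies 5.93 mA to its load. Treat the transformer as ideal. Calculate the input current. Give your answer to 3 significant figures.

I_in ≈ 0.139 A

For an ideal transformer I_in/I_out = N_out/N_in, so I_in = 0.00593 × 6721/286 = 0.139 A.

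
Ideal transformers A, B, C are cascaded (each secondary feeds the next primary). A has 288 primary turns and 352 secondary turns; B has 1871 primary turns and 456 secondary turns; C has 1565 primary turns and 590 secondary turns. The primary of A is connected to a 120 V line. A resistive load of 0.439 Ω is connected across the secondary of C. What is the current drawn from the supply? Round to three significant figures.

I_supply ≈ 3.45 A

Secondary of A: V = 120.00 × 352/288 = 146.67 V.
Secondary of B: V = 146.67 × 456/1871 = 35.746 V.
Secondary of C: V = 35.746 × 590/1565 = 13.476 V.
I_load = 13.476/0.439 = 30.697 A, so P_out = 13.476 × 30.697 = 413.67 W.
All ideal ⇒ P_in = P_out, so I_supply = 413.67/120 = 3.45 A.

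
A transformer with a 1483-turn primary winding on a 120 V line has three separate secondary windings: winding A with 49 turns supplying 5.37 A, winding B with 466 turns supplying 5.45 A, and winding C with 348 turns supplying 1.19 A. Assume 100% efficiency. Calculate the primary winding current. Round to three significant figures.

V_A = 120 × 49/1483 = 3.9649 V; V_B = 120 × 466/1483 = 37.707 V; V_C = 120 × 348/1483 = 28.159 V.
P_out = V_A I_A + V_B I_B + V_C I_C = 3.9649×5.37 + 37.707×5.45 + 28.159×1.19 = 21.292 + 205.51 + 33.509 = 260.31 W.
Ideal ⇒ P_in = P_out, so I_p = P_out/V_p = 260.31/120 = 2.17 A.

I_p ≈ 2.17 A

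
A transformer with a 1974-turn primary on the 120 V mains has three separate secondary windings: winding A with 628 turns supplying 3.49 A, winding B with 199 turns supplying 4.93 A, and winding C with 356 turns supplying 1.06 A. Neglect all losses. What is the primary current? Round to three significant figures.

V_A = 120 × 628/1974 = 38.176 V; V_B = 120 × 199/1974 = 12.097 V; V_C = 120 × 356/1974 = 21.641 V.
P_out = V_A I_A + V_B I_B + V_C I_C = 38.176×3.49 + 12.097×4.93 + 21.641×1.06 = 133.24 + 59.640 + 22.940 = 215.81 W.
Ideal ⇒ P_in = P_out, so I_p = P_out/V_p = 215.81/120 = 1.80 A.

I_p ≈ 1.80 A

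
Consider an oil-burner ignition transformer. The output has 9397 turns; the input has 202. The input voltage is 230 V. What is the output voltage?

V_out/V_in = N_out/N_in, so V_out = 230 × 9397/202 = 10700 V.

V_out ≈ 10700 V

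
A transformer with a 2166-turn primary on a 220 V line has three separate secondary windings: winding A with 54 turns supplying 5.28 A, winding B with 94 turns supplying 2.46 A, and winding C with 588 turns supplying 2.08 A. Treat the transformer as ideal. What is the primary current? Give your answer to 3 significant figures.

V_A = 220 × 54/2166 = 5.4848 V; V_B = 220 × 94/2166 = 9.5476 V; V_C = 220 × 588/2166 = 59.723 V.
P_out = V_A I_A + V_B I_B + V_C I_C = 5.4848×5.28 + 9.5476×2.46 + 59.723×2.08 = 28.960 + 23.487 + 124.22 = 176.67 W.
Ideal ⇒ P_in = P_out, so I_p = P_out/V_p = 176.67/220 = 0.803 A.

I_p ≈ 0.803 A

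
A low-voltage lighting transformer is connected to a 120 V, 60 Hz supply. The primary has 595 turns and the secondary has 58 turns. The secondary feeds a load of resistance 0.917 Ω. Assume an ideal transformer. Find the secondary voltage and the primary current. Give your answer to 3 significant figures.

V_s ≈ 11.7 V, I_p ≈ 1.24 A

V_s = V_p × N_s/N_p = 120 × 58/595 = 11.697 V.
I_s = V_s/R = 11.697/0.917 = 12.756 A.
I_p = I_s × N_s/N_p = 12.756 × 58/595 = 1.24 A.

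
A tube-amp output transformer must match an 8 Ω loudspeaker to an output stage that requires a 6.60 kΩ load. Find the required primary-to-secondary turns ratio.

N_p/N_s ≈ 28.7

Z_p/Z_s = (N_p/N_s)², so N_p/N_s = √(6600/8) = √825 = 28.7.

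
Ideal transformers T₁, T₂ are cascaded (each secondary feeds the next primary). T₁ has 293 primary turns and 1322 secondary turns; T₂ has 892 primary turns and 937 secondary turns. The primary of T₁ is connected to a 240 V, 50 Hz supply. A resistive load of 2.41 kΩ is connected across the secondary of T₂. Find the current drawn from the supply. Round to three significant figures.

I_supply ≈ 2.24 A

Secondary of T₁: V = 240.00 × 1322/293 = 1082.9 V.
Secondary of T₂: V = 1082.9 × 937/892 = 1137.5 V.
I_load = 1137.5/2410 = 0.47199 A, so P_out = 1137.5 × 0.47199 = 536.89 W.
All ideal ⇒ P_in = P_out, so I_supply = 536.89/240 = 2.24 A.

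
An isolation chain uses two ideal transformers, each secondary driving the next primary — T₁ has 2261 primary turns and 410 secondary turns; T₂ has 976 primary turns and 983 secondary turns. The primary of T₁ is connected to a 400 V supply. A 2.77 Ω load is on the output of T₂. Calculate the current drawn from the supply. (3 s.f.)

After T₁: V = 400.00 × 410/2261 = 72.534 V.
After T₂: V = 72.534 × 983/976 = 73.055 V.
I_load = 73.055/2.77 = 26.373 A, so P_out = 73.055 × 26.373 = 1926.7 W.
All ideal ⇒ P_in = P_out, so I_supply = 1926.7/400 = 4.82 A.

I_supply ≈ 4.82 A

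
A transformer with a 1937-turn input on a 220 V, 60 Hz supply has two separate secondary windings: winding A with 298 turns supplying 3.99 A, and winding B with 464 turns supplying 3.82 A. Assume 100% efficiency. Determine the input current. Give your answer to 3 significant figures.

I_in ≈ 1.53 A

V_A = 220 × 298/1937 = 33.846 V; V_B = 220 × 464/1937 = 52.700 V.
P_out = V_A I_A + V_B I_B = 33.846×3.99 + 52.700×3.82 = 135.05 + 201.31 = 336.36 W.
Ideal ⇒ P_in = P_out, so I_in = P_out/V_in = 336.36/220 = 1.53 A.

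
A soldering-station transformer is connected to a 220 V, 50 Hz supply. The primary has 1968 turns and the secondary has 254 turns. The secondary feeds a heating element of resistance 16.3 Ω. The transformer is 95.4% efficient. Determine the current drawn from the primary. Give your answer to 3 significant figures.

V_s = 220 × 254/1968 = 28.394 V.
I_s = V_s/R = 28.394/16.3 = 1.7420 A.
P_out = V_s I_s = 28.394 × 1.7420 = 49.462 W.
P_in = P_out/η = 49.462/0.954 = 51.847 W.
I_p = P_in/V_p = 51.847/220 = 0.236 A.

I_p ≈ 0.236 A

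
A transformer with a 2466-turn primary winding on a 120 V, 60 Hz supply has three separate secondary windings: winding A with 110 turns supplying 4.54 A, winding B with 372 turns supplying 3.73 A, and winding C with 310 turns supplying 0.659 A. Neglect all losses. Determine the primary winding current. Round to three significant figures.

V_A = 120 × 110/2466 = 5.3528 V; V_B = 120 × 372/2466 = 18.102 V; V_C = 120 × 310/2466 = 15.085 V.
P_out = V_A I_A + V_B I_B + V_C I_C = 5.3528×4.54 + 18.102×3.73 + 15.085×0.659 = 24.302 + 67.521 + 9.9411 = 101.76 W.
Ideal ⇒ P_in = P_out, so I_p = P_out/V_p = 101.76/120 = 0.848 A.

I_p ≈ 0.848 A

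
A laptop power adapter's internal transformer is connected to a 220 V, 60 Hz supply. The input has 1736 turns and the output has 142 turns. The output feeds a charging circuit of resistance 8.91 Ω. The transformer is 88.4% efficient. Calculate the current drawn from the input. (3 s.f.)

V_out = 220 × 142/1736 = 17.995 V.
I_out = V_out/R = 17.995/8.91 = 2.0197 A.
P_out = V_out I_out = 17.995 × 2.0197 = 36.345 W.
P_in = P_out/η = 36.345/0.884 = 41.114 W.
I_in = P_in/V_in = 41.114/220 = 0.187 A.

I_in ≈ 0.187 A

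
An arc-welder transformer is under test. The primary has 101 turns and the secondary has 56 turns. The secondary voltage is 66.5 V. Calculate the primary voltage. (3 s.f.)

V_p/V_s = N_p/N_s, so V_p = 66.5 × 101/56 = 120 V.

V_p ≈ 120 V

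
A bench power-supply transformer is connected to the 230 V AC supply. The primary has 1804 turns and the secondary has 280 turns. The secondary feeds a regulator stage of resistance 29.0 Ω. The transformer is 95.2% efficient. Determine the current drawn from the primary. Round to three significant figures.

V_s = 230 × 280/1804 = 35.698 V.
I_s = V_s/R = 35.698/29.0 = 1.2310 A.
P_out = V_s I_s = 35.698 × 1.2310 = 43.944 W.
P_in = P_out/η = 43.944/0.952 = 46.160 W.
I_p = P_in/V_p = 46.160/230 = 0.201 A.

I_p ≈ 0.201 A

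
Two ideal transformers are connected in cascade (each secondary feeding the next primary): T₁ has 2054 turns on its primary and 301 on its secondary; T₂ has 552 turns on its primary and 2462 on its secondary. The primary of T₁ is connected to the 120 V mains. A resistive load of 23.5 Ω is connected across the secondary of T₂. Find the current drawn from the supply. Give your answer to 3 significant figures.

I_supply ≈ 2.18 A

After T₁: V = 120.00 × 301/2054 = 17.585 V.
After T₂: V = 17.585 × 2462/552 = 78.433 V.
I_load = 78.433/23.5 = 3.3376 A, so P_out = 78.433 × 3.3376 = 261.77 W.
All ideal ⇒ P_in = P_out, so I_supply = 261.77/120 = 2.18 A.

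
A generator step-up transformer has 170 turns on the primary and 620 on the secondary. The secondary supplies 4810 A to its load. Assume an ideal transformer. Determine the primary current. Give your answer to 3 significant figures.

For an ideal transformer I_p/I_s = N_s/N_p, so I_p = 4810 × 620/170 = 17500 A.

I_p ≈ 17500 A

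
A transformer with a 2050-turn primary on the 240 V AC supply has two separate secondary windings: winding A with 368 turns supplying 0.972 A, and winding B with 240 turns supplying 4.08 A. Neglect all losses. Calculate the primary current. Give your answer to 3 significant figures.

V_A = 240 × 368/2050 = 43.083 V; V_B = 240 × 240/2050 = 28.098 V.
P_out = V_A I_A + V_B I_B = 43.083×0.972 + 28.098×4.08 = 41.877 + 114.64 = 156.51 W.
Ideal ⇒ P_in = P_out, so I_p = P_out/V_p = 156.51/240 = 0.652 A.

I_p ≈ 0.652 A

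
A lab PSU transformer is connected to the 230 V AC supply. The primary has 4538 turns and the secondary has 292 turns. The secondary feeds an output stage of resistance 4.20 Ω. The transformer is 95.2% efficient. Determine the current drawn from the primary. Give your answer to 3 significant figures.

I_p ≈ 0.238 A

V_s = 230 × 292/4538 = 14.799 V.
I_s = V_s/R = 14.799/4.20 = 3.5237 A.
P_out = V_s I_s = 14.799 × 3.5237 = 52.149 W.
P_in = P_out/η = 52.149/0.952 = 54.778 W.
I_p = P_in/V_p = 54.778/230 = 0.238 A.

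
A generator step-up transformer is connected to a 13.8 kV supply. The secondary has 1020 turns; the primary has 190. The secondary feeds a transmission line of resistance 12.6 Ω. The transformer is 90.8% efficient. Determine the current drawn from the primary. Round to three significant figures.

I_p ≈ 34800 A

V_s = 13800 × 1020/190 = 74084 V.
I_s = V_s/R = 74084/12.6 = 5879.7 A.
P_out = V_s I_s = 74084 × 5879.7 = 4.3559×10^8 W.
P_in = P_out/η = 4.3559×10^8/0.908 = 4.7973×10^8 W.
I_p = P_in/V_p = 4.7973×10^8/13800 = 34800 A.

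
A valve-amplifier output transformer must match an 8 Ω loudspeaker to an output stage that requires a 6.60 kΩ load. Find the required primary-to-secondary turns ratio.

N_p/N_s ≈ 28.7

Z_p/Z_s = (N_p/N_s)², so N_p/N_s = √(6600/8) = √825 = 28.7.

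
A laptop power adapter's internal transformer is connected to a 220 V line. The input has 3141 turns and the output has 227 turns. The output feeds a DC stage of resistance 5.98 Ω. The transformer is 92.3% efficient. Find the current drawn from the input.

I_in ≈ 0.208 A

V_out = 220 × 227/3141 = 15.899 V.
I_out = V_out/R = 15.899/5.98 = 2.6588 A.
P_out = V_out I_out = 15.899 × 2.6588 = 42.273 W.
P_in = P_out/η = 42.273/0.923 = 45.799 W.
I_in = P_in/V_in = 45.799/220 = 0.208 A.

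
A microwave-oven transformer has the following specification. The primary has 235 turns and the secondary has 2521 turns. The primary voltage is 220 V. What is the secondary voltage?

V_s/V_p = N_s/N_p, so V_s = 220 × 2521/235 = 2360 V.

V_s ≈ 2360 V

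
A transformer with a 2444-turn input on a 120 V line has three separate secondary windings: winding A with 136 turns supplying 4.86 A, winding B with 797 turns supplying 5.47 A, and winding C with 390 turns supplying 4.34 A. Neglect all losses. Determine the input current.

I_in ≈ 2.75 A

V_A = 120 × 136/2444 = 6.6776 V; V_B = 120 × 797/2444 = 39.133 V; V_C = 120 × 390/2444 = 19.149 V.
P_out = V_A I_A + V_B I_B + V_C I_C = 6.6776×4.86 + 39.133×5.47 + 19.149×4.34 = 32.453 + 214.06 + 83.106 = 329.61 W.
Ideal ⇒ P_in = P_out, so I_in = P_out/V_in = 329.61/120 = 2.75 A.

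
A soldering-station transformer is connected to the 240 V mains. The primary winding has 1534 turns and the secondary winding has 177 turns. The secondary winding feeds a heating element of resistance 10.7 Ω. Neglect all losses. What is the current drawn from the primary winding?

V_s = V_p × N_s/N_p = 240 × 177/1534 = 27.692 V.
I_s = V_s/R = 27.692/10.7 = 2.5881 A.
For an ideal transformer I_p N_p = I_s N_s, so I_p = 2.5881 × 177/1534 = 0.299 A.

I_p ≈ 0.299 A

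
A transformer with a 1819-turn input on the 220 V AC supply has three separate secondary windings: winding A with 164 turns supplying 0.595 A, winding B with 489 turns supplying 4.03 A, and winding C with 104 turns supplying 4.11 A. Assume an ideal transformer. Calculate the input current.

I_in ≈ 1.37 A

V_A = 220 × 164/1819 = 19.835 V; V_B = 220 × 489/1819 = 59.142 V; V_C = 220 × 104/1819 = 12.578 V.
P_out = V_A I_A + V_B I_B + V_C I_C = 19.835×0.595 + 59.142×4.03 + 12.578×4.11 = 11.802 + 238.34 + 51.697 = 301.84 W.
Ideal ⇒ P_in = P_out, so I_in = P_out/V_in = 301.84/220 = 1.37 A.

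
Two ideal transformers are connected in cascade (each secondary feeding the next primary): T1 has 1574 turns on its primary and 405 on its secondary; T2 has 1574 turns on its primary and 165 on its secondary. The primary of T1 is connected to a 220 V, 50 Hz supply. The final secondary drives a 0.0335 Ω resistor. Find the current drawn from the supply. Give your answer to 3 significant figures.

After T1: V = 220.00 × 405/1574 = 56.607 V.
After T2: V = 56.607 × 165/1574 = 5.9341 V.
I_load = 5.9341/0.0335 = 177.14 A, so P_out = 5.9341 × 177.14 = 1051.1 W.
All ideal ⇒ P_in = P_out, so I_supply = 1051.1/220 = 4.78 A.

I_supply ≈ 4.78 A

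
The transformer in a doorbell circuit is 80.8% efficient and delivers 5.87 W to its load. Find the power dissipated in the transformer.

P_loss ≈ 1.39 W

P_in = P_out/η = 5.87/0.808 = 7.26485 W.
P_loss = P_in − P_out = 7.26485 − 5.87 = 1.39 W.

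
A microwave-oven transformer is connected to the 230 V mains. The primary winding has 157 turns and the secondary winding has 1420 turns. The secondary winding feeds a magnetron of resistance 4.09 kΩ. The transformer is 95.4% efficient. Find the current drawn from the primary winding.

V_s = 230 × 1420/157 = 2080.3 V.
I_s = V_s/R = 2080.3/4090 = 0.50862 A.
P_out = V_s I_s = 2080.3 × 0.50862 = 1058.1 W.
P_in = P_out/η = 1058.1/0.954 = 1109.1 W.
I_p = P_in/V_p = 1109.1/230 = 4.82 A.

I_p ≈ 4.82 A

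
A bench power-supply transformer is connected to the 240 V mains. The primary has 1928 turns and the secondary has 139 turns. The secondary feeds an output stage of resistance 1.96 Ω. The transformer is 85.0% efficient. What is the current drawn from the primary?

I_p ≈ 0.749 A

V_s = 240 × 139/1928 = 17.303 V.
I_s = V_s/R = 17.303/1.96 = 8.8280 A.
P_out = V_s I_s = 17.303 × 8.8280 = 152.75 W.
P_in = P_out/η = 152.75/0.850 = 179.71 W.
I_p = P_in/V_p = 179.71/240 = 0.749 A.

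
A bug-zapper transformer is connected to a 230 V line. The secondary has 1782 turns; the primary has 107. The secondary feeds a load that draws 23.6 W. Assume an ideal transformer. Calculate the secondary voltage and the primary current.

V_s ≈ 3830 V, I_p ≈ 0.103 A

V_s = V_p × N_s/N_p = 230 × 1782/107 = 3830.5 V.
I_s = P/V_s = 23.6/3830.5 = 0.0061611 A.
I_p = I_s × N_s/N_p = 0.0061611 × 1782/107 = 0.103 A.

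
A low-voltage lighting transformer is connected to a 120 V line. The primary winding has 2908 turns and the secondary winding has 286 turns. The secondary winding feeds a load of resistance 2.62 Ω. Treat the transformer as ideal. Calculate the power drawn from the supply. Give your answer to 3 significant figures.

V_s = V_p × N_s/N_p = 120 × 286/2908 = 11.802 V.
I_s = V_s/R = 11.802/2.62 = 4.5046 A.
I_p = I_s × N_s/N_p = 4.5046 × 286/2908 = 0.44302 A.
P = V_p I_p = 120 × 0.44302 = 53.2 W.

P ≈ 53.2 W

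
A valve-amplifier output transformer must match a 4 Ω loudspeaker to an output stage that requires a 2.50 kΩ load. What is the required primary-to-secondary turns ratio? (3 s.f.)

Z_p/Z_s = (N_p/N_s)², so N_p/N_s = √(2500/4) = √625 = 25.0.

N_p/N_s ≈ 25.0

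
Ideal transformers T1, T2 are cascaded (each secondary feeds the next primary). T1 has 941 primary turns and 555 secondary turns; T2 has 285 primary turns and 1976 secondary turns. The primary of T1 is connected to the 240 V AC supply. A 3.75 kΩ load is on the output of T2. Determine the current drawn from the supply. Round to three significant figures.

Secondary of T1: V = 240.00 × 555/941 = 141.55 V.
Secondary of T2: V = 141.55 × 1976/285 = 981.42 V.
I_load = 981.42/3750 = 0.26171 A, so P_out = 981.42 × 0.26171 = 256.85 W.
All ideal ⇒ P_in = P_out, so I_supply = 256.85/240 = 1.07 A.

I_supply ≈ 1.07 A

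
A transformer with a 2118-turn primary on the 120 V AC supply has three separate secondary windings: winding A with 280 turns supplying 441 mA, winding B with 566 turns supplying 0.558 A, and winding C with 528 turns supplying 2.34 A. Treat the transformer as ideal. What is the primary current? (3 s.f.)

V_A = 120 × 280/2118 = 15.864 V; V_B = 120 × 566/2118 = 32.068 V; V_C = 120 × 528/2118 = 29.915 V.
P_out = V_A I_A + V_B I_B + V_C I_C = 15.864×0.441 + 32.068×0.558 + 29.915×2.34 = 6.9960 + 17.894 + 70.001 = 94.891 W.
Ideal ⇒ P_in = P_out, so I_p = P_out/V_p = 94.891/120 = 0.791 A.

I_p ≈ 0.791 A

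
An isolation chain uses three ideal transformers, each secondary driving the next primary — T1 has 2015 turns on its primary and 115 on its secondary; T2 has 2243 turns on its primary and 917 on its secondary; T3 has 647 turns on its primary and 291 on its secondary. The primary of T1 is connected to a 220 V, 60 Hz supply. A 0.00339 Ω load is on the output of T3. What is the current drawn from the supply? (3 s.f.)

Secondary of T1: V = 220.00 × 115/2015 = 12.556 V.
Secondary of T2: V = 12.556 × 917/2243 = 5.1332 V.
Secondary of T3: V = 5.1332 × 291/647 = 2.3087 V.
I_load = 2.3087/0.00339 = 681.04 A, so P_out = 2.3087 × 681.04 = 1572.3 W.
All ideal ⇒ P_in = P_out, so I_supply = 1572.3/220 = 7.15 A.

I_supply ≈ 7.15 A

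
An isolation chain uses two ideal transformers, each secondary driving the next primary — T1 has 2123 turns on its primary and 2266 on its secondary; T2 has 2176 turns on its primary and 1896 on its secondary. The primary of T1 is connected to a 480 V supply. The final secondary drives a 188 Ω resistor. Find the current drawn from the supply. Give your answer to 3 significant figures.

I_supply ≈ 2.21 A

Secondary of T1: V = 480.00 × 2266/2123 = 512.33 V.
Secondary of T2: V = 512.33 × 1896/2176 = 446.41 V.
I_load = 446.41/188 = 2.3745 A, so P_out = 446.41 × 2.3745 = 1060.0 W.
All ideal ⇒ P_in = P_out, so I_supply = 1060.0/480 = 2.21 A.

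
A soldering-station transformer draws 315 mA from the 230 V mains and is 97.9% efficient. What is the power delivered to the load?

P_out ≈ 70.9 W

P_in = V_p I_p = 230 × 0.315 = 72.450 W.
P_out = η P_in = 0.979 × 72.450 = 70.9 W.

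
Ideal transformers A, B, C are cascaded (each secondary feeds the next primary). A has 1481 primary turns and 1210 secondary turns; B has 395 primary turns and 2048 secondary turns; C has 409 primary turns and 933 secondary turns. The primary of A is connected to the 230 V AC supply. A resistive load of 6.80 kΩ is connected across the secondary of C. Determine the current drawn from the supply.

I_supply ≈ 3.16 A

After A: V = 230.00 × 1210/1481 = 187.91 V.
After B: V = 187.91 × 2048/395 = 974.30 V.
After C: V = 974.30 × 933/409 = 2222.5 V.
I_load = 2222.5/6800 = 0.32684 A, so P_out = 2222.5 × 0.32684 = 726.42 W.
All ideal ⇒ P_in = P_out, so I_supply = 726.42/230 = 3.16 A.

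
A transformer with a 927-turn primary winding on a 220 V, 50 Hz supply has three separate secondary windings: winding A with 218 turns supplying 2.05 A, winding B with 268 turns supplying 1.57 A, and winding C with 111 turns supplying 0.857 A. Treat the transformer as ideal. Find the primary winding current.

V_A = 220 × 218/927 = 51.737 V; V_B = 220 × 268/927 = 63.603 V; V_C = 220 × 111/927 = 26.343 V.
P_out = V_A I_A + V_B I_B + V_C I_C = 51.737×2.05 + 63.603×1.57 + 26.343×0.857 = 106.06 + 99.857 + 22.576 = 228.49 W.
Ideal ⇒ P_in = P_out, so I_p = P_out/V_p = 228.49/220 = 1.04 A.

I_p ≈ 1.04 A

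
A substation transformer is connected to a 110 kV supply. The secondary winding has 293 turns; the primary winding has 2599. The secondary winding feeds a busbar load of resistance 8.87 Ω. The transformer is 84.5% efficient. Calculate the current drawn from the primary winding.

I_p ≈ 187 A

V_s = 110000 × 293/2599 = 12401 V.
I_s = V_s/R = 12401/8.87 = 1398.1 A.
P_out = V_s I_s = 12401 × 1398.1 = 1.7337×10^7 W.
P_in = P_out/η = 1.7337×10^7/0.845 = 2.0518×10^7 W.
I_p = P_in/V_p = 2.0518×10^7/110000 = 187 A.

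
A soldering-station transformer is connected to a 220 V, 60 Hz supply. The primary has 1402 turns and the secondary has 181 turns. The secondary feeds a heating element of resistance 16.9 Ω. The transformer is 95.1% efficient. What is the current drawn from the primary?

V_s = 220 × 181/1402 = 28.402 V.
I_s = V_s/R = 28.402/16.9 = 1.6806 A.
P_out = V_s I_s = 28.402 × 1.6806 = 47.733 W.
P_in = P_out/η = 47.733/0.951 = 50.193 W.
I_p = P_in/V_p = 50.193/220 = 0.228 A.

I_p ≈ 0.228 A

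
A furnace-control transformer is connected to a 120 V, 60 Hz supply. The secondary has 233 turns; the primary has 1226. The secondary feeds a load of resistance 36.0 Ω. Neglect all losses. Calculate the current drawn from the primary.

V_s = V_p × N_s/N_p = 120 × 233/1226 = 22.806 V.
I_s = V_s/R = 22.806/36.0 = 0.63350 A.
For an ideal transformer I_p N_p = I_s N_s, so I_p = 0.63350 × 233/1226 = 0.120 A.

I_p ≈ 0.120 A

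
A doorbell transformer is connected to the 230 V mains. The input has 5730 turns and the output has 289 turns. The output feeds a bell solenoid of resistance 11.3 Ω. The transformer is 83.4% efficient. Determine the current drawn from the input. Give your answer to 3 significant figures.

I_in ≈ 0.0621 A

V_out = 230 × 289/5730 = 11.600 V.
I_out = V_out/R = 11.600/11.3 = 1.0266 A.
P_out = V_out I_out = 11.600 × 1.0266 = 11.909 W.
P_in = P_out/η = 11.909/0.834 = 14.279 W.
I_in = P_in/V_in = 14.279/230 = 0.0621 A.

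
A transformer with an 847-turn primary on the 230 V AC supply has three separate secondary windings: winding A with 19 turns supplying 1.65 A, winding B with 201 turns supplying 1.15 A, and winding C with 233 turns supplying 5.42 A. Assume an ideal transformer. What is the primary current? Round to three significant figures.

I_p ≈ 1.80 A

V_A = 230 × 19/847 = 5.1594 V; V_B = 230 × 201/847 = 54.581 V; V_C = 230 × 233/847 = 63.270 V.
P_out = V_A I_A + V_B I_B + V_C I_C = 5.1594×1.65 + 54.581×1.15 + 63.270×5.42 = 8.5130 + 62.768 + 342.93 = 414.21 W.
Ideal ⇒ P_in = P_out, so I_p = P_out/V_p = 414.21/230 = 1.80 A.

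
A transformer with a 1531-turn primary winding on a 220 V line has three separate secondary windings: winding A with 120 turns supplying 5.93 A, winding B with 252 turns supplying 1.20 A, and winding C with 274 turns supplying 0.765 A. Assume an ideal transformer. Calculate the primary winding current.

V_A = 220 × 120/1531 = 17.244 V; V_B = 220 × 252/1531 = 36.212 V; V_C = 220 × 274/1531 = 39.373 V.
P_out = V_A I_A + V_B I_B + V_C I_C = 17.244×5.93 + 36.212×1.20 + 39.373×0.765 = 102.25 + 43.454 + 30.120 = 175.83 W.
Ideal ⇒ P_in = P_out, so I_p = P_out/V_p = 175.83/220 = 0.799 A.

I_p ≈ 0.799 A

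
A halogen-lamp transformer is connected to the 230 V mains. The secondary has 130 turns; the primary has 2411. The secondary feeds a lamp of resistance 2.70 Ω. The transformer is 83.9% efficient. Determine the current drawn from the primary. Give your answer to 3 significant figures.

V_s = 230 × 130/2411 = 12.401 V.
I_s = V_s/R = 12.401/2.70 = 4.5931 A.
P_out = V_s I_s = 12.401 × 4.5931 = 56.962 W.
P_in = P_out/η = 56.962/0.839 = 67.893 W.
I_p = P_in/V_p = 67.893/230 = 0.295 A.

I_p ≈ 0.295 A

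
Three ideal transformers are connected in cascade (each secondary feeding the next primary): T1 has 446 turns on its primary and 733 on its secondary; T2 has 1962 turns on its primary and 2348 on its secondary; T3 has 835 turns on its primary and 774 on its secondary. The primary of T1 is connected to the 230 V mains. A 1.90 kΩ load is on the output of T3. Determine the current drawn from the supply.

After T1: V = 230.00 × 733/446 = 378.00 V.
After T2: V = 378.00 × 2348/1962 = 452.37 V.
After T3: V = 452.37 × 774/835 = 419.32 V.
I_load = 419.32/1900 = 0.22070 A, so P_out = 419.32 × 0.22070 = 92.544 W.
All ideal ⇒ P_in = P_out, so I_supply = 92.544/230 = 0.402 A.

I_supply ≈ 0.402 A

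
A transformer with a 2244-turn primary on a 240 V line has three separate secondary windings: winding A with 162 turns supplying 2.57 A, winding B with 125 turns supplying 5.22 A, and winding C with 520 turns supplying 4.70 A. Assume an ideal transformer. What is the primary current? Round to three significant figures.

V_A = 240 × 162/2244 = 17.326 V; V_B = 240 × 125/2244 = 13.369 V; V_C = 240 × 520/2244 = 55.615 V.
P_out = V_A I_A + V_B I_B + V_C I_C = 17.326×2.57 + 13.369×5.22 + 55.615×4.70 = 44.528 + 69.786 + 261.39 = 375.70 W.
Ideal ⇒ P_in = P_out, so I_p = P_out/V_p = 375.70/240 = 1.57 A.

I_p ≈ 1.57 A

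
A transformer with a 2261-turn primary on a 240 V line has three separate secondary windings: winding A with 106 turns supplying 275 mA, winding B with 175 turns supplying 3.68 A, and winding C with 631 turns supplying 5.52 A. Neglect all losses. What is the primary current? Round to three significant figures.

I_p ≈ 1.84 A

V_A = 240 × 106/2261 = 11.252 V; V_B = 240 × 175/2261 = 18.576 V; V_C = 240 × 631/2261 = 66.979 V.
P_out = V_A I_A + V_B I_B + V_C I_C = 11.252×0.275 + 18.576×3.68 + 66.979×5.52 = 3.0942 + 68.359 + 369.73 = 441.18 W.
Ideal ⇒ P_in = P_out, so I_p = P_out/V_p = 441.18/240 = 1.84 A.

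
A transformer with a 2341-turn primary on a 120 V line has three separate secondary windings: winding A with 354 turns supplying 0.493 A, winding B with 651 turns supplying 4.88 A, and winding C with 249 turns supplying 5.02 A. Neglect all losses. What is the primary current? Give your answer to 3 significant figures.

V_A = 120 × 354/2341 = 18.146 V; V_B = 120 × 651/2341 = 33.370 V; V_C = 120 × 249/2341 = 12.764 V.
P_out = V_A I_A + V_B I_B + V_C I_C = 18.146×0.493 + 33.370×4.88 + 12.764×5.02 = 8.9460 + 162.85 + 64.074 = 235.87 W.
Ideal ⇒ P_in = P_out, so I_p = P_out/V_p = 235.87/120 = 1.97 A.

I_p ≈ 1.97 A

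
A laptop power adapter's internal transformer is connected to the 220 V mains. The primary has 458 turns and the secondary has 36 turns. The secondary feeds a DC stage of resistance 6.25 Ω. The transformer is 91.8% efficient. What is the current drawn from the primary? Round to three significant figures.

I_p ≈ 0.237 A

V_s = 220 × 36/458 = 17.293 V.
I_s = V_s/R = 17.293/6.25 = 2.7668 A.
P_out = V_s I_s = 17.293 × 2.7668 = 47.845 W.
P_in = P_out/η = 47.845/0.918 = 52.119 W.
I_p = P_in/V_p = 52.119/220 = 0.237 A.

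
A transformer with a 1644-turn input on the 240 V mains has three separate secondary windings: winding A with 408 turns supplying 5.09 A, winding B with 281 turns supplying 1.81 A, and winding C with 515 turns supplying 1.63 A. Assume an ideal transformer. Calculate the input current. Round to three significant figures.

I_in ≈ 2.08 A

V_A = 240 × 408/1644 = 59.562 V; V_B = 240 × 281/1644 = 41.022 V; V_C = 240 × 515/1644 = 75.182 V.
P_out = V_A I_A + V_B I_B + V_C I_C = 59.562×5.09 + 41.022×1.81 + 75.182×1.63 = 303.17 + 74.250 + 122.55 = 499.97 W.
Ideal ⇒ P_in = P_out, so I_in = P_out/V_in = 499.97/240 = 2.08 A.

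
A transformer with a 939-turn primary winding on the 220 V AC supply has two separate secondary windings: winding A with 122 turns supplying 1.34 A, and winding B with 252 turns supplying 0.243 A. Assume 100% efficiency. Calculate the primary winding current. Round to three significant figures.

I_p ≈ 0.239 A

V_A = 220 × 122/939 = 28.584 V; V_B = 220 × 252/939 = 59.042 V.
P_out = V_A I_A + V_B I_B = 28.584×1.34 + 59.042×0.243 = 38.302 + 14.347 = 52.649 W.
Ideal ⇒ P_in = P_out, so I_p = P_out/V_p = 52.649/220 = 0.239 A.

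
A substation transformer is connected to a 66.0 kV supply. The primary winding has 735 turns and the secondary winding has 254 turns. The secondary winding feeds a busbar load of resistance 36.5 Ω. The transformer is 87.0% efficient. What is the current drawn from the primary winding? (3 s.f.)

V_s = 66000 × 254/735 = 22808 V.
I_s = V_s/R = 22808/36.5 = 624.88 A.
P_out = V_s I_s = 22808 × 624.88 = 1.4252×10^7 W.
P_in = P_out/η = 1.4252×10^7/0.870 = 1.6382×10^7 W.
I_p = P_in/V_p = 1.6382×10^7/66000 = 248 A.

I_p ≈ 248 A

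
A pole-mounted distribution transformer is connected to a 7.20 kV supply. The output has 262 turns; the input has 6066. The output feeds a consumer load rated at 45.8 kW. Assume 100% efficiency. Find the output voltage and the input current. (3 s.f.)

V_out ≈ 311 V, I_in ≈ 6.36 A

V_out = V_in × N_out/N_in = 7200 × 262/6066 = 310.98 V.
I_out = P/V_out = 45800/310.98 = 147.28 A.
I_in = I_out × N_out/N_in = 147.28 × 262/6066 = 6.36 A.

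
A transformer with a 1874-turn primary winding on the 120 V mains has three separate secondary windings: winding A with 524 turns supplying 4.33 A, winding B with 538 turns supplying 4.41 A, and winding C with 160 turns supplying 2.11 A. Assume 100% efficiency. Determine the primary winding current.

V_A = 120 × 524/1874 = 33.554 V; V_B = 120 × 538/1874 = 34.450 V; V_C = 120 × 160/1874 = 10.245 V.
P_out = V_A I_A + V_B I_B + V_C I_C = 33.554×4.33 + 34.450×4.41 + 10.245×2.11 = 145.29 + 151.93 + 21.618 = 318.83 W.
Ideal ⇒ P_in = P_out, so I_p = P_out/V_p = 318.83/120 = 2.66 A.

I_p ≈ 2.66 A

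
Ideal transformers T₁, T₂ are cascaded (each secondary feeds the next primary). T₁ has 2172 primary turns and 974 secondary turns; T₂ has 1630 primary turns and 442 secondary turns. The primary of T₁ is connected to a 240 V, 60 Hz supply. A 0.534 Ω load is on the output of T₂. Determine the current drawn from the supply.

After T₁: V = 240.00 × 974/2172 = 107.62 V.
After T₂: V = 107.62 × 442/1630 = 29.184 V.
I_load = 29.184/0.534 = 54.652 A, so P_out = 29.184 × 54.652 = 1595.0 W.
All ideal ⇒ P_in = P_out, so I_supply = 1595.0/240 = 6.65 A.

I_supply ≈ 6.65 A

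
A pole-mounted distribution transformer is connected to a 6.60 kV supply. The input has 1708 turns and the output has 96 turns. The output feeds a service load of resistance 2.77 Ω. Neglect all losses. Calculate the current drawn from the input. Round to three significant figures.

I_in ≈ 7.53 A

V_out = V_in × N_out/N_in = 6600 × 96/1708 = 370.96 V.
I_out = V_out/R = 370.96/2.77 = 133.92 A.
For an ideal transformer I_in N_in = I_out N_out, so I_in = 133.92 × 96/1708 = 7.53 A.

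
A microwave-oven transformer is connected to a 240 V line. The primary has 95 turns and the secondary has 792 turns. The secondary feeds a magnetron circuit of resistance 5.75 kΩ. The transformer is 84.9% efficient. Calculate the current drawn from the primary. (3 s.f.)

I_p ≈ 3.42 A

V_s = 240 × 792/95 = 2000.8 V.
I_s = V_s/R = 2000.8/5750 = 0.34797 A.
P_out = V_s I_s = 2000.8 × 0.34797 = 696.24 W.
P_in = P_out/η = 696.24/0.849 = 820.07 W.
I_p = P_in/V_p = 820.07/240 = 3.42 A.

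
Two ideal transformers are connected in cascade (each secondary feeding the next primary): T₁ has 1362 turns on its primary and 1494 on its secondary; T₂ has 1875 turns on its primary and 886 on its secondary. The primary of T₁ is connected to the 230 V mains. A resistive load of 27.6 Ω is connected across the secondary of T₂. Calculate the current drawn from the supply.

I_supply ≈ 2.24 A

After T₁: V = 230.00 × 1494/1362 = 252.29 V.
After T₂: V = 252.29 × 886/1875 = 119.22 V.
I_load = 119.22/27.6 = 4.3194 A, so P_out = 119.22 × 4.3194 = 514.94 W.
All ideal ⇒ P_in = P_out, so I_supply = 514.94/230 = 2.24 A.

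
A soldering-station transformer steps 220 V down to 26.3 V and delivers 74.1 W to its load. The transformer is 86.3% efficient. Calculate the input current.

P_in = P_out/η = 74.1/0.863 = 85.863 W.
I_in = P_in/V_in = 85.863/220 = 0.390 A.

I_in ≈ 0.390 A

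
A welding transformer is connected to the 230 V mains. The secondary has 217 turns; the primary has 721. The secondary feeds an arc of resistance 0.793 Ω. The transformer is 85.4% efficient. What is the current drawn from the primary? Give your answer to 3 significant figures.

I_p ≈ 30.8 A

V_s = 230 × 217/721 = 69.223 V.
I_s = V_s/R = 69.223/0.793 = 87.293 A.
P_out = V_s I_s = 69.223 × 87.293 = 6042.7 W.
P_in = P_out/η = 6042.7/0.854 = 7075.8 W.
I_p = P_in/V_p = 7075.8/230 = 30.8 A.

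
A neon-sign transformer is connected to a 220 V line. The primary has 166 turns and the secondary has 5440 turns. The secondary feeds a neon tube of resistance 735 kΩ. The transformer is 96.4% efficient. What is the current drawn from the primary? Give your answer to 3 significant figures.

V_s = 220 × 5440/166 = 7209.6 V.
I_s = V_s/R = 7209.6/735000 = 0.0098090 A.
P_out = V_s I_s = 7209.6 × 0.0098090 = 70.720 W.
P_in = P_out/η = 70.720/0.964 = 73.361 W.
I_p = P_in/V_p = 73.361/220 = 0.333 A.

I_p ≈ 0.333 A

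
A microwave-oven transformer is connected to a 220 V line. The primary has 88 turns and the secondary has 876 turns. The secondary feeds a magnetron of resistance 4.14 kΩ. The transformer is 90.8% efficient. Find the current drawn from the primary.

V_s = 220 × 876/88 = 2190.0 V.
I_s = V_s/R = 2190.0/4140 = 0.52899 A.
P_out = V_s I_s = 2190.0 × 0.52899 = 1158.5 W.
P_in = P_out/η = 1158.5/0.908 = 1275.9 W.
I_p = P_in/V_p = 1275.9/220 = 5.80 A.

I_p ≈ 5.80 A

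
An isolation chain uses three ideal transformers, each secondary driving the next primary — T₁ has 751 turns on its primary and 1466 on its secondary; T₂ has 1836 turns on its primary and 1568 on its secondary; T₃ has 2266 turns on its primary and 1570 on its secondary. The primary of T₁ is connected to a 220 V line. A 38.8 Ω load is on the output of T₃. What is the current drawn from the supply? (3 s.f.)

I_supply ≈ 7.56 A

Secondary of T₁: V = 220.00 × 1466/751 = 429.45 V.
Secondary of T₂: V = 429.45 × 1568/1836 = 366.77 V.
Secondary of T₃: V = 366.77 × 1570/2266 = 254.11 V.
I_load = 254.11/38.8 = 6.5493 A, so P_out = 254.11 × 6.5493 = 1664.3 W.
All ideal ⇒ P_in = P_out, so I_supply = 1664.3/220 = 7.56 A.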